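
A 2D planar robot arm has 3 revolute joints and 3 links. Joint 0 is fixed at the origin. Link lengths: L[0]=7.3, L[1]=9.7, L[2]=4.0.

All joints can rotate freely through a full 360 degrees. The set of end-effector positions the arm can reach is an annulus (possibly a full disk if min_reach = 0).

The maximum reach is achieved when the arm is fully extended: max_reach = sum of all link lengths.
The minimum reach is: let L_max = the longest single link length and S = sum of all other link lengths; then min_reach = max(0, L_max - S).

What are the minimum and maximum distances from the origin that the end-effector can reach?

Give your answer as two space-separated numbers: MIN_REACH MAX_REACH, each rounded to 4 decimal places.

Link lengths: [7.3, 9.7, 4.0]
max_reach = 7.3 + 9.7 + 4 = 21
L_max = max([7.3, 9.7, 4.0]) = 9.7
S (sum of others) = 21 - 9.7 = 11.3
min_reach = max(0, 9.7 - 11.3) = max(0, -1.6) = 0

Answer: 0.0000 21.0000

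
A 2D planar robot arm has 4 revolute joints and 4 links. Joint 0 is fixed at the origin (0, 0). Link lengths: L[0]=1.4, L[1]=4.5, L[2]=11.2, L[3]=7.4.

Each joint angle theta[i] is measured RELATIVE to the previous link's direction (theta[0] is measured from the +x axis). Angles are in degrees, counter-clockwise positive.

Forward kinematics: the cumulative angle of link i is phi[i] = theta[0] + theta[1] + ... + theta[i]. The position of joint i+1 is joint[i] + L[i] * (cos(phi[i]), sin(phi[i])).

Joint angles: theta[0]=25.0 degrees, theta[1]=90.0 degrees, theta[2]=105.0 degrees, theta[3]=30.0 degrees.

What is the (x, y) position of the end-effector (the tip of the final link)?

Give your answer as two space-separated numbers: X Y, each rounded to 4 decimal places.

Answer: -11.7436 -9.4829

Derivation:
joint[0] = (0.0000, 0.0000)  (base)
link 0: phi[0] = 25 = 25 deg
  cos(25 deg) = 0.9063, sin(25 deg) = 0.4226
  joint[1] = (0.0000, 0.0000) + 1.4 * (0.9063, 0.4226) = (0.0000 + 1.2688, 0.0000 + 0.5917) = (1.2688, 0.5917)
link 1: phi[1] = 25 + 90 = 115 deg
  cos(115 deg) = -0.4226, sin(115 deg) = 0.9063
  joint[2] = (1.2688, 0.5917) + 4.5 * (-0.4226, 0.9063) = (1.2688 + -1.9018, 0.5917 + 4.0784) = (-0.6330, 4.6701)
link 2: phi[2] = 25 + 90 + 105 = 220 deg
  cos(220 deg) = -0.7660, sin(220 deg) = -0.6428
  joint[3] = (-0.6330, 4.6701) + 11.2 * (-0.7660, -0.6428) = (-0.6330 + -8.5797, 4.6701 + -7.1992) = (-9.2126, -2.5292)
link 3: phi[3] = 25 + 90 + 105 + 30 = 250 deg
  cos(250 deg) = -0.3420, sin(250 deg) = -0.9397
  joint[4] = (-9.2126, -2.5292) + 7.4 * (-0.3420, -0.9397) = (-9.2126 + -2.5309, -2.5292 + -6.9537) = (-11.7436, -9.4829)
End effector: (-11.7436, -9.4829)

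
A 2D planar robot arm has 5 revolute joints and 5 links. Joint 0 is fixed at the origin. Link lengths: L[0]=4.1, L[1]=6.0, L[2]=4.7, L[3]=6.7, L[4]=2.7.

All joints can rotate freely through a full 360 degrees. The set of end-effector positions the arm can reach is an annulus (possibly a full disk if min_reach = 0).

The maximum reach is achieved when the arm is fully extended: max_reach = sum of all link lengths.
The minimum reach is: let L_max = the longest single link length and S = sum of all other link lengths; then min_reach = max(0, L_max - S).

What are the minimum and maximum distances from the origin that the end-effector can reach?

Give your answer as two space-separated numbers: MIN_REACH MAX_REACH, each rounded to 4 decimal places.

Answer: 0.0000 24.2000

Derivation:
Link lengths: [4.1, 6.0, 4.7, 6.7, 2.7]
max_reach = 4.1 + 6 + 4.7 + 6.7 + 2.7 = 24.2
L_max = max([4.1, 6.0, 4.7, 6.7, 2.7]) = 6.7
S (sum of others) = 24.2 - 6.7 = 17.5
min_reach = max(0, 6.7 - 17.5) = max(0, -10.8) = 0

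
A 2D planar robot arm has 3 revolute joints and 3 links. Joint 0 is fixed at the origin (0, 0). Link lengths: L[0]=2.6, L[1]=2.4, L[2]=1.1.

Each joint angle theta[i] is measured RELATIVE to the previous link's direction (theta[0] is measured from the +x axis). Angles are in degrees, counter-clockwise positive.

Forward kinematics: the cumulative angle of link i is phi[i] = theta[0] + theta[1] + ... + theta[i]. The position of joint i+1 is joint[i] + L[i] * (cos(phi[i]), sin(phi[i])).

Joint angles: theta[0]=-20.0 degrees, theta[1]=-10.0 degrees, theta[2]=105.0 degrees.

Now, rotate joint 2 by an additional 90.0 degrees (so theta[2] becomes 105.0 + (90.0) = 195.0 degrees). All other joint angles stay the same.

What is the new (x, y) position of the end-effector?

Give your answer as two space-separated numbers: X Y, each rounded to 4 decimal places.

joint[0] = (0.0000, 0.0000)  (base)
link 0: phi[0] = -20 = -20 deg
  cos(-20 deg) = 0.9397, sin(-20 deg) = -0.3420
  joint[1] = (0.0000, 0.0000) + 2.6 * (0.9397, -0.3420) = (0.0000 + 2.4432, 0.0000 + -0.8893) = (2.4432, -0.8893)
link 1: phi[1] = -20 + -10 = -30 deg
  cos(-30 deg) = 0.8660, sin(-30 deg) = -0.5000
  joint[2] = (2.4432, -0.8893) + 2.4 * (0.8660, -0.5000) = (2.4432 + 2.0785, -0.8893 + -1.2000) = (4.5217, -2.0893)
link 2: phi[2] = -20 + -10 + 195 = 165 deg
  cos(165 deg) = -0.9659, sin(165 deg) = 0.2588
  joint[3] = (4.5217, -2.0893) + 1.1 * (-0.9659, 0.2588) = (4.5217 + -1.0625, -2.0893 + 0.2847) = (3.4591, -1.8046)
End effector: (3.4591, -1.8046)

Answer: 3.4591 -1.8046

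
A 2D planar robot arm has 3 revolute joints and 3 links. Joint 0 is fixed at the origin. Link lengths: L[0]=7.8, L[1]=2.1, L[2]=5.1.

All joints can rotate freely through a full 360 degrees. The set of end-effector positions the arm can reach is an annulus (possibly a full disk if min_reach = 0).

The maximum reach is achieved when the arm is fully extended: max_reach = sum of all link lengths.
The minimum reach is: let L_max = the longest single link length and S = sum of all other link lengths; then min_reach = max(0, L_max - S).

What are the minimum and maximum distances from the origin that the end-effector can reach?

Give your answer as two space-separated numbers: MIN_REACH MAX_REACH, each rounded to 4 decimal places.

Link lengths: [7.8, 2.1, 5.1]
max_reach = 7.8 + 2.1 + 5.1 = 15
L_max = max([7.8, 2.1, 5.1]) = 7.8
S (sum of others) = 15 - 7.8 = 7.2
min_reach = max(0, 7.8 - 7.2) = max(0, 0.6) = 0.6

Answer: 0.6000 15.0000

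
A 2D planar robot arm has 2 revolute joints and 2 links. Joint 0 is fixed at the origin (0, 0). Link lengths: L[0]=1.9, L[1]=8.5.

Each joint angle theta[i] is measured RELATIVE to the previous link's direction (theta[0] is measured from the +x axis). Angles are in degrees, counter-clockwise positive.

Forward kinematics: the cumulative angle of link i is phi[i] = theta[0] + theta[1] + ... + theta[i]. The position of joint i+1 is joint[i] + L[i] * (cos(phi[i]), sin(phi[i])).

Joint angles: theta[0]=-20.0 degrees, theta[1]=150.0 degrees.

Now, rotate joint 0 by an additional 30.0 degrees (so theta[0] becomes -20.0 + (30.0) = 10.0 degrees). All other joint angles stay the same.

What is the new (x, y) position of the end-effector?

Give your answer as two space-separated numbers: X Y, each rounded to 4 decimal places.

joint[0] = (0.0000, 0.0000)  (base)
link 0: phi[0] = 10 = 10 deg
  cos(10 deg) = 0.9848, sin(10 deg) = 0.1736
  joint[1] = (0.0000, 0.0000) + 1.9 * (0.9848, 0.1736) = (0.0000 + 1.8711, 0.0000 + 0.3299) = (1.8711, 0.3299)
link 1: phi[1] = 10 + 150 = 160 deg
  cos(160 deg) = -0.9397, sin(160 deg) = 0.3420
  joint[2] = (1.8711, 0.3299) + 8.5 * (-0.9397, 0.3420) = (1.8711 + -7.9874, 0.3299 + 2.9072) = (-6.1163, 3.2371)
End effector: (-6.1163, 3.2371)

Answer: -6.1163 3.2371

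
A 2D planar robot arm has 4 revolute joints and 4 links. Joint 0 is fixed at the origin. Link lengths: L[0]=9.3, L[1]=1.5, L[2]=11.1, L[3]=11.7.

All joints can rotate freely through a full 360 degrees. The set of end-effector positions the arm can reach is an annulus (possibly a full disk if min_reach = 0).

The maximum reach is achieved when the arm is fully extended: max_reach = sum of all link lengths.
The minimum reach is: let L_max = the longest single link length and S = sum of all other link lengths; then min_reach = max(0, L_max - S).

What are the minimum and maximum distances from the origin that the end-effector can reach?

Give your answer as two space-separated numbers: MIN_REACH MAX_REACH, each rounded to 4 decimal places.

Link lengths: [9.3, 1.5, 11.1, 11.7]
max_reach = 9.3 + 1.5 + 11.1 + 11.7 = 33.6
L_max = max([9.3, 1.5, 11.1, 11.7]) = 11.7
S (sum of others) = 33.6 - 11.7 = 21.9
min_reach = max(0, 11.7 - 21.9) = max(0, -10.2) = 0

Answer: 0.0000 33.6000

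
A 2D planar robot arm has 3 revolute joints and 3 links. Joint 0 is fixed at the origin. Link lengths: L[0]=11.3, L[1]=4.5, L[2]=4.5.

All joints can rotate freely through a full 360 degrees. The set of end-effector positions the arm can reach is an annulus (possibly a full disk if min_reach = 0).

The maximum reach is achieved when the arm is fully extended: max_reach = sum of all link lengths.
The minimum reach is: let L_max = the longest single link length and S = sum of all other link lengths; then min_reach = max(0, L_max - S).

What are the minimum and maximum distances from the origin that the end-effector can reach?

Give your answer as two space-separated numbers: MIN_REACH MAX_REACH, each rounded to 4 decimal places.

Answer: 2.3000 20.3000

Derivation:
Link lengths: [11.3, 4.5, 4.5]
max_reach = 11.3 + 4.5 + 4.5 = 20.3
L_max = max([11.3, 4.5, 4.5]) = 11.3
S (sum of others) = 20.3 - 11.3 = 9
min_reach = max(0, 11.3 - 9) = max(0, 2.3) = 2.3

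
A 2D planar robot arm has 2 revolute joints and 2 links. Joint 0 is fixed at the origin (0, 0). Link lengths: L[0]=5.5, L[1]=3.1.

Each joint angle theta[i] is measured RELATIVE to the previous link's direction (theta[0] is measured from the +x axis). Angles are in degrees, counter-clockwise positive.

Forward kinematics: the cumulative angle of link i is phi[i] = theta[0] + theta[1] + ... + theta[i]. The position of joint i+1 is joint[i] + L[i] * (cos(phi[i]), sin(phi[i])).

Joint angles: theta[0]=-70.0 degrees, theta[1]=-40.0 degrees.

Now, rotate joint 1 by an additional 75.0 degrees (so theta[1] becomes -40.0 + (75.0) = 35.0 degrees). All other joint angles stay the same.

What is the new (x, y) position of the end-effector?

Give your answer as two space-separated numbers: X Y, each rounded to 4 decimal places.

joint[0] = (0.0000, 0.0000)  (base)
link 0: phi[0] = -70 = -70 deg
  cos(-70 deg) = 0.3420, sin(-70 deg) = -0.9397
  joint[1] = (0.0000, 0.0000) + 5.5 * (0.3420, -0.9397) = (0.0000 + 1.8811, 0.0000 + -5.1683) = (1.8811, -5.1683)
link 1: phi[1] = -70 + 35 = -35 deg
  cos(-35 deg) = 0.8192, sin(-35 deg) = -0.5736
  joint[2] = (1.8811, -5.1683) + 3.1 * (0.8192, -0.5736) = (1.8811 + 2.5394, -5.1683 + -1.7781) = (4.4205, -6.9464)
End effector: (4.4205, -6.9464)

Answer: 4.4205 -6.9464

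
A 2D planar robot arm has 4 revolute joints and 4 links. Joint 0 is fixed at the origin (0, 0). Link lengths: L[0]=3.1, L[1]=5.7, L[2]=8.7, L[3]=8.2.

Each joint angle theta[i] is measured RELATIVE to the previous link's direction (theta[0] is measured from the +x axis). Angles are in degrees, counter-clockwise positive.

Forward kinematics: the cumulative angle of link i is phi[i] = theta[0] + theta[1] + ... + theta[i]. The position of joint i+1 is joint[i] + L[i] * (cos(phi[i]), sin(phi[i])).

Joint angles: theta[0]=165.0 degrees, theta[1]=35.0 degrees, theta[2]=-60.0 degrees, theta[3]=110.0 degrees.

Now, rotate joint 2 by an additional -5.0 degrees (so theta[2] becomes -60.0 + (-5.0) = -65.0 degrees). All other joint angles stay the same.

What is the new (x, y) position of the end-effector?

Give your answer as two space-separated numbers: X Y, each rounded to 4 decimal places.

Answer: -17.9679 -2.4271

Derivation:
joint[0] = (0.0000, 0.0000)  (base)
link 0: phi[0] = 165 = 165 deg
  cos(165 deg) = -0.9659, sin(165 deg) = 0.2588
  joint[1] = (0.0000, 0.0000) + 3.1 * (-0.9659, 0.2588) = (0.0000 + -2.9944, 0.0000 + 0.8023) = (-2.9944, 0.8023)
link 1: phi[1] = 165 + 35 = 200 deg
  cos(200 deg) = -0.9397, sin(200 deg) = -0.3420
  joint[2] = (-2.9944, 0.8023) + 5.7 * (-0.9397, -0.3420) = (-2.9944 + -5.3562, 0.8023 + -1.9495) = (-8.3506, -1.1472)
link 2: phi[2] = 165 + 35 + -65 = 135 deg
  cos(135 deg) = -0.7071, sin(135 deg) = 0.7071
  joint[3] = (-8.3506, -1.1472) + 8.7 * (-0.7071, 0.7071) = (-8.3506 + -6.1518, -1.1472 + 6.1518) = (-14.5024, 5.0047)
link 3: phi[3] = 165 + 35 + -65 + 110 = 245 deg
  cos(245 deg) = -0.4226, sin(245 deg) = -0.9063
  joint[4] = (-14.5024, 5.0047) + 8.2 * (-0.4226, -0.9063) = (-14.5024 + -3.4655, 5.0047 + -7.4317) = (-17.9679, -2.4271)
End effector: (-17.9679, -2.4271)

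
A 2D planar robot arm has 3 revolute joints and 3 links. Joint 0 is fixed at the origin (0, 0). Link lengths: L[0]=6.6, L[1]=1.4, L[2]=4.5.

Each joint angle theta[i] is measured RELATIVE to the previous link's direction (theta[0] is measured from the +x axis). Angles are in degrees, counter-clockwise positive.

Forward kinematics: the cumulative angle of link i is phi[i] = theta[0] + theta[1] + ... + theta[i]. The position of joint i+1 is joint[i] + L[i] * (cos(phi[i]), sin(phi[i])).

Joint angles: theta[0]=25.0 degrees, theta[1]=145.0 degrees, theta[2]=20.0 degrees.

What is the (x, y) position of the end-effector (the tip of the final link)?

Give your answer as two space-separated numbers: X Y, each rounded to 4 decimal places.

joint[0] = (0.0000, 0.0000)  (base)
link 0: phi[0] = 25 = 25 deg
  cos(25 deg) = 0.9063, sin(25 deg) = 0.4226
  joint[1] = (0.0000, 0.0000) + 6.6 * (0.9063, 0.4226) = (0.0000 + 5.9816, 0.0000 + 2.7893) = (5.9816, 2.7893)
link 1: phi[1] = 25 + 145 = 170 deg
  cos(170 deg) = -0.9848, sin(170 deg) = 0.1736
  joint[2] = (5.9816, 2.7893) + 1.4 * (-0.9848, 0.1736) = (5.9816 + -1.3787, 2.7893 + 0.2431) = (4.6029, 3.0324)
link 2: phi[2] = 25 + 145 + 20 = 190 deg
  cos(190 deg) = -0.9848, sin(190 deg) = -0.1736
  joint[3] = (4.6029, 3.0324) + 4.5 * (-0.9848, -0.1736) = (4.6029 + -4.4316, 3.0324 + -0.7814) = (0.1713, 2.2510)
End effector: (0.1713, 2.2510)

Answer: 0.1713 2.2510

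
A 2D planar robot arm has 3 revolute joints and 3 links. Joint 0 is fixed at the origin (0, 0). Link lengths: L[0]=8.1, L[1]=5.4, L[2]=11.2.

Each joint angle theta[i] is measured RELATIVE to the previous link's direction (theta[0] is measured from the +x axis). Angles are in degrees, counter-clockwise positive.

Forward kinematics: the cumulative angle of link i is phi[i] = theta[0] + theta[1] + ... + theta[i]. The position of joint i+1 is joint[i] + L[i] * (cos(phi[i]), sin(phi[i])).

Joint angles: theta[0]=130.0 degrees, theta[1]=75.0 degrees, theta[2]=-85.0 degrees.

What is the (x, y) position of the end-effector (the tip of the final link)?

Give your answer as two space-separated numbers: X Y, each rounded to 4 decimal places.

Answer: -15.7006 13.6223

Derivation:
joint[0] = (0.0000, 0.0000)  (base)
link 0: phi[0] = 130 = 130 deg
  cos(130 deg) = -0.6428, sin(130 deg) = 0.7660
  joint[1] = (0.0000, 0.0000) + 8.1 * (-0.6428, 0.7660) = (0.0000 + -5.2066, 0.0000 + 6.2050) = (-5.2066, 6.2050)
link 1: phi[1] = 130 + 75 = 205 deg
  cos(205 deg) = -0.9063, sin(205 deg) = -0.4226
  joint[2] = (-5.2066, 6.2050) + 5.4 * (-0.9063, -0.4226) = (-5.2066 + -4.8941, 6.2050 + -2.2821) = (-10.1006, 3.9228)
link 2: phi[2] = 130 + 75 + -85 = 120 deg
  cos(120 deg) = -0.5000, sin(120 deg) = 0.8660
  joint[3] = (-10.1006, 3.9228) + 11.2 * (-0.5000, 0.8660) = (-10.1006 + -5.6000, 3.9228 + 9.6995) = (-15.7006, 13.6223)
End effector: (-15.7006, 13.6223)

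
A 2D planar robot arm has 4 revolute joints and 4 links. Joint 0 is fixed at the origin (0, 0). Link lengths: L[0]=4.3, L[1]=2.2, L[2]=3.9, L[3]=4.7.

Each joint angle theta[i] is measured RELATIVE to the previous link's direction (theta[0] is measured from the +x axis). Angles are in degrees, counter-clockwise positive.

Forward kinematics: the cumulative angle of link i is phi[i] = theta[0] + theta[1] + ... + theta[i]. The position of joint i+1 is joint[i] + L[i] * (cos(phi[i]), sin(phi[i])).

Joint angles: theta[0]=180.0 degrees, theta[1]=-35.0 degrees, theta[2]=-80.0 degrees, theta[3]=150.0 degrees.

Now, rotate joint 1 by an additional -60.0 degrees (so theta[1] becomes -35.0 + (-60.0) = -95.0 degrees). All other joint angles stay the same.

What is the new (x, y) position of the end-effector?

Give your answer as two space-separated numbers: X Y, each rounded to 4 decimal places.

Answer: -4.4827 4.5178

Derivation:
joint[0] = (0.0000, 0.0000)  (base)
link 0: phi[0] = 180 = 180 deg
  cos(180 deg) = -1.0000, sin(180 deg) = 0.0000
  joint[1] = (0.0000, 0.0000) + 4.3 * (-1.0000, 0.0000) = (0.0000 + -4.3000, 0.0000 + 0.0000) = (-4.3000, 0.0000)
link 1: phi[1] = 180 + -95 = 85 deg
  cos(85 deg) = 0.0872, sin(85 deg) = 0.9962
  joint[2] = (-4.3000, 0.0000) + 2.2 * (0.0872, 0.9962) = (-4.3000 + 0.1917, 0.0000 + 2.1916) = (-4.1083, 2.1916)
link 2: phi[2] = 180 + -95 + -80 = 5 deg
  cos(5 deg) = 0.9962, sin(5 deg) = 0.0872
  joint[3] = (-4.1083, 2.1916) + 3.9 * (0.9962, 0.0872) = (-4.1083 + 3.8852, 2.1916 + 0.3399) = (-0.2231, 2.5315)
link 3: phi[3] = 180 + -95 + -80 + 150 = 155 deg
  cos(155 deg) = -0.9063, sin(155 deg) = 0.4226
  joint[4] = (-0.2231, 2.5315) + 4.7 * (-0.9063, 0.4226) = (-0.2231 + -4.2596, 2.5315 + 1.9863) = (-4.4827, 4.5178)
End effector: (-4.4827, 4.5178)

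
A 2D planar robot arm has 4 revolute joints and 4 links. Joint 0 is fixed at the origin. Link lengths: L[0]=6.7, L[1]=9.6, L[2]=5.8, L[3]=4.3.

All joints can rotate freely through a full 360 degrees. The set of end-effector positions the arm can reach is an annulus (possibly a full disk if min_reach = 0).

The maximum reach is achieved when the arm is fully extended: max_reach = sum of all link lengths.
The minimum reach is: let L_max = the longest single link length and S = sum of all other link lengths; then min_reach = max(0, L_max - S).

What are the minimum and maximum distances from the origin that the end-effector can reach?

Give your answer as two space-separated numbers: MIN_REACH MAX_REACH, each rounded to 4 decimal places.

Link lengths: [6.7, 9.6, 5.8, 4.3]
max_reach = 6.7 + 9.6 + 5.8 + 4.3 = 26.4
L_max = max([6.7, 9.6, 5.8, 4.3]) = 9.6
S (sum of others) = 26.4 - 9.6 = 16.8
min_reach = max(0, 9.6 - 16.8) = max(0, -7.2) = 0

Answer: 0.0000 26.4000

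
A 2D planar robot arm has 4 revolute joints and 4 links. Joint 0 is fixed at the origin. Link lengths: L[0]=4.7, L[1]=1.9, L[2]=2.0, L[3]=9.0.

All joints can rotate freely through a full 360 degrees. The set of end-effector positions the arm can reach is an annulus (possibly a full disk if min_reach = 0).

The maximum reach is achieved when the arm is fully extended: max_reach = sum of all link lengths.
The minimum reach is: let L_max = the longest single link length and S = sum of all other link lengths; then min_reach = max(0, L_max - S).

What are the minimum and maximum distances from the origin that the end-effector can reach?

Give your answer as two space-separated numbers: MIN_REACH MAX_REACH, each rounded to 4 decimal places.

Link lengths: [4.7, 1.9, 2.0, 9.0]
max_reach = 4.7 + 1.9 + 2 + 9 = 17.6
L_max = max([4.7, 1.9, 2.0, 9.0]) = 9
S (sum of others) = 17.6 - 9 = 8.6
min_reach = max(0, 9 - 8.6) = max(0, 0.4) = 0.4

Answer: 0.4000 17.6000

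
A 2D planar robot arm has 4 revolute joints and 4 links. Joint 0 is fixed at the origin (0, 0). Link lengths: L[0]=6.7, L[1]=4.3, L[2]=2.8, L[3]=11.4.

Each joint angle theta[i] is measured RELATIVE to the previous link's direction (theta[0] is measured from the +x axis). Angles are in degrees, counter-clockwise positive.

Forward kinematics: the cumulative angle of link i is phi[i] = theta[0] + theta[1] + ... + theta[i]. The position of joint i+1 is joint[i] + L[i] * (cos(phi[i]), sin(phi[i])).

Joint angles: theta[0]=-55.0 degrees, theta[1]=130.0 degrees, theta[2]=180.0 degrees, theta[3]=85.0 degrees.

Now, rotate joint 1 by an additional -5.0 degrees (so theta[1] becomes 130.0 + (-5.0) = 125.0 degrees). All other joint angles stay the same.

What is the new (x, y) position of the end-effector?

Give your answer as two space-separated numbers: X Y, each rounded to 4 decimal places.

joint[0] = (0.0000, 0.0000)  (base)
link 0: phi[0] = -55 = -55 deg
  cos(-55 deg) = 0.5736, sin(-55 deg) = -0.8192
  joint[1] = (0.0000, 0.0000) + 6.7 * (0.5736, -0.8192) = (0.0000 + 3.8430, 0.0000 + -5.4883) = (3.8430, -5.4883)
link 1: phi[1] = -55 + 125 = 70 deg
  cos(70 deg) = 0.3420, sin(70 deg) = 0.9397
  joint[2] = (3.8430, -5.4883) + 4.3 * (0.3420, 0.9397) = (3.8430 + 1.4707, -5.4883 + 4.0407) = (5.3136, -1.4476)
link 2: phi[2] = -55 + 125 + 180 = 250 deg
  cos(250 deg) = -0.3420, sin(250 deg) = -0.9397
  joint[3] = (5.3136, -1.4476) + 2.8 * (-0.3420, -0.9397) = (5.3136 + -0.9577, -1.4476 + -2.6311) = (4.3560, -4.0788)
link 3: phi[3] = -55 + 125 + 180 + 85 = 335 deg
  cos(335 deg) = 0.9063, sin(335 deg) = -0.4226
  joint[4] = (4.3560, -4.0788) + 11.4 * (0.9063, -0.4226) = (4.3560 + 10.3319, -4.0788 + -4.8178) = (14.6879, -8.8966)
End effector: (14.6879, -8.8966)

Answer: 14.6879 -8.8966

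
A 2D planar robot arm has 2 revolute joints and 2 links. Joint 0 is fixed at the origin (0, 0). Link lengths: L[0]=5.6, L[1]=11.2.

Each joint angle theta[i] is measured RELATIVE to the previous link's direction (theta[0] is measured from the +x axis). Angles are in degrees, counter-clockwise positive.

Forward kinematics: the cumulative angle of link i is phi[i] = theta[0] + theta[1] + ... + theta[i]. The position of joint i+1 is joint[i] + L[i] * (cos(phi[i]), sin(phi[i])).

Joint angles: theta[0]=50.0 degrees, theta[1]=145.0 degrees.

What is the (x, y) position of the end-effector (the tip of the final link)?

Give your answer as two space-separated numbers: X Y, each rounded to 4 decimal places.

joint[0] = (0.0000, 0.0000)  (base)
link 0: phi[0] = 50 = 50 deg
  cos(50 deg) = 0.6428, sin(50 deg) = 0.7660
  joint[1] = (0.0000, 0.0000) + 5.6 * (0.6428, 0.7660) = (0.0000 + 3.5996, 0.0000 + 4.2898) = (3.5996, 4.2898)
link 1: phi[1] = 50 + 145 = 195 deg
  cos(195 deg) = -0.9659, sin(195 deg) = -0.2588
  joint[2] = (3.5996, 4.2898) + 11.2 * (-0.9659, -0.2588) = (3.5996 + -10.8184, 4.2898 + -2.8988) = (-7.2188, 1.3911)
End effector: (-7.2188, 1.3911)

Answer: -7.2188 1.3911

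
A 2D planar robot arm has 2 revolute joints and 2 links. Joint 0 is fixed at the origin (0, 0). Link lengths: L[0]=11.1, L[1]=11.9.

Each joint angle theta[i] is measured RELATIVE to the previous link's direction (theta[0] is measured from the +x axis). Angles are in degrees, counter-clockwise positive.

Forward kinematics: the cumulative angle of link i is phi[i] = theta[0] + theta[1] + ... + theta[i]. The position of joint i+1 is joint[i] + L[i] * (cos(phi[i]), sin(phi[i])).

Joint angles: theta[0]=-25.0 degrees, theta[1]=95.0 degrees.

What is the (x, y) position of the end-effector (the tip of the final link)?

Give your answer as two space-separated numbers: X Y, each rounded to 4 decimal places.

Answer: 14.1301 6.4913

Derivation:
joint[0] = (0.0000, 0.0000)  (base)
link 0: phi[0] = -25 = -25 deg
  cos(-25 deg) = 0.9063, sin(-25 deg) = -0.4226
  joint[1] = (0.0000, 0.0000) + 11.1 * (0.9063, -0.4226) = (0.0000 + 10.0600, 0.0000 + -4.6911) = (10.0600, -4.6911)
link 1: phi[1] = -25 + 95 = 70 deg
  cos(70 deg) = 0.3420, sin(70 deg) = 0.9397
  joint[2] = (10.0600, -4.6911) + 11.9 * (0.3420, 0.9397) = (10.0600 + 4.0700, -4.6911 + 11.1823) = (14.1301, 6.4913)
End effector: (14.1301, 6.4913)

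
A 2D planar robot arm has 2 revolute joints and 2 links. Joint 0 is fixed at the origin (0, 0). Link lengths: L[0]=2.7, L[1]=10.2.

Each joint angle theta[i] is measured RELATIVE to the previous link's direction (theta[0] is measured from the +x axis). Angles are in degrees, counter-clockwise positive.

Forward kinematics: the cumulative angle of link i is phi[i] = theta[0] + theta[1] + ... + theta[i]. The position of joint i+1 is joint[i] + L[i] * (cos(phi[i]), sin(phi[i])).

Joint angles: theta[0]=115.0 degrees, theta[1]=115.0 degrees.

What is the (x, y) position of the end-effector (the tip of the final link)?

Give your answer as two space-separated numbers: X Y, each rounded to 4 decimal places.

Answer: -7.6975 -5.3666

Derivation:
joint[0] = (0.0000, 0.0000)  (base)
link 0: phi[0] = 115 = 115 deg
  cos(115 deg) = -0.4226, sin(115 deg) = 0.9063
  joint[1] = (0.0000, 0.0000) + 2.7 * (-0.4226, 0.9063) = (0.0000 + -1.1411, 0.0000 + 2.4470) = (-1.1411, 2.4470)
link 1: phi[1] = 115 + 115 = 230 deg
  cos(230 deg) = -0.6428, sin(230 deg) = -0.7660
  joint[2] = (-1.1411, 2.4470) + 10.2 * (-0.6428, -0.7660) = (-1.1411 + -6.5564, 2.4470 + -7.8137) = (-7.6975, -5.3666)
End effector: (-7.6975, -5.3666)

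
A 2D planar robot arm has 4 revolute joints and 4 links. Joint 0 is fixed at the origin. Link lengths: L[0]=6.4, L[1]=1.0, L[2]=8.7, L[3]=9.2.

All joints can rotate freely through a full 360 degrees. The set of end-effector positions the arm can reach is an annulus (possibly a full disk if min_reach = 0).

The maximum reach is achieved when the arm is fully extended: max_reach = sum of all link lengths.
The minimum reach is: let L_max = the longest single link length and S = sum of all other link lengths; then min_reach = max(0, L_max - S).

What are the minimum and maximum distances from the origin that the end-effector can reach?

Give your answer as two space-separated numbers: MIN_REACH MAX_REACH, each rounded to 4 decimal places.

Link lengths: [6.4, 1.0, 8.7, 9.2]
max_reach = 6.4 + 1 + 8.7 + 9.2 = 25.3
L_max = max([6.4, 1.0, 8.7, 9.2]) = 9.2
S (sum of others) = 25.3 - 9.2 = 16.1
min_reach = max(0, 9.2 - 16.1) = max(0, -6.9) = 0

Answer: 0.0000 25.3000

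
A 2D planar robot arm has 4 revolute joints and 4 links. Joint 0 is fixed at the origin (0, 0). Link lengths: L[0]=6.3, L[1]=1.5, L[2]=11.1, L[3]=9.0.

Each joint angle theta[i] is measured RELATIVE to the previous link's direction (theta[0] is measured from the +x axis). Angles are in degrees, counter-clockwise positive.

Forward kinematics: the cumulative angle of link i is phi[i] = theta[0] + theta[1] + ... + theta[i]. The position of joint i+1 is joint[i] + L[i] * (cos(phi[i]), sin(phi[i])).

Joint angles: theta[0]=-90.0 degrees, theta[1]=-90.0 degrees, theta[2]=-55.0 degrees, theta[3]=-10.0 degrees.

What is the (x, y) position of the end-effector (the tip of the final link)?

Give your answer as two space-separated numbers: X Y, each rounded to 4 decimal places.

Answer: -11.6703 10.9494

Derivation:
joint[0] = (0.0000, 0.0000)  (base)
link 0: phi[0] = -90 = -90 deg
  cos(-90 deg) = 0.0000, sin(-90 deg) = -1.0000
  joint[1] = (0.0000, 0.0000) + 6.3 * (0.0000, -1.0000) = (0.0000 + 0.0000, 0.0000 + -6.3000) = (0.0000, -6.3000)
link 1: phi[1] = -90 + -90 = -180 deg
  cos(-180 deg) = -1.0000, sin(-180 deg) = -0.0000
  joint[2] = (0.0000, -6.3000) + 1.5 * (-1.0000, -0.0000) = (0.0000 + -1.5000, -6.3000 + -0.0000) = (-1.5000, -6.3000)
link 2: phi[2] = -90 + -90 + -55 = -235 deg
  cos(-235 deg) = -0.5736, sin(-235 deg) = 0.8192
  joint[3] = (-1.5000, -6.3000) + 11.1 * (-0.5736, 0.8192) = (-1.5000 + -6.3667, -6.3000 + 9.0926) = (-7.8667, 2.7926)
link 3: phi[3] = -90 + -90 + -55 + -10 = -245 deg
  cos(-245 deg) = -0.4226, sin(-245 deg) = 0.9063
  joint[4] = (-7.8667, 2.7926) + 9 * (-0.4226, 0.9063) = (-7.8667 + -3.8036, 2.7926 + 8.1568) = (-11.6703, 10.9494)
End effector: (-11.6703, 10.9494)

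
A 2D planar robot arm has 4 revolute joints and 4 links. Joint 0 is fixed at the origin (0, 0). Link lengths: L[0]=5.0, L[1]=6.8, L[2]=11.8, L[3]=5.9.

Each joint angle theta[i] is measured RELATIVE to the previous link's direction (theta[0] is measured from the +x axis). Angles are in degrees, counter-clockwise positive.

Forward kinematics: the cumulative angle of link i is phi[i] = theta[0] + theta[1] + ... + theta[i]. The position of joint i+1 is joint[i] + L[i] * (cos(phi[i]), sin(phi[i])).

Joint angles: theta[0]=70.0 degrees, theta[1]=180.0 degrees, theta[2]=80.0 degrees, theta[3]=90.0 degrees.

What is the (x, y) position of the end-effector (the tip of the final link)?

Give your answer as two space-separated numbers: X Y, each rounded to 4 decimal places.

Answer: 12.5535 -2.4819

Derivation:
joint[0] = (0.0000, 0.0000)  (base)
link 0: phi[0] = 70 = 70 deg
  cos(70 deg) = 0.3420, sin(70 deg) = 0.9397
  joint[1] = (0.0000, 0.0000) + 5 * (0.3420, 0.9397) = (0.0000 + 1.7101, 0.0000 + 4.6985) = (1.7101, 4.6985)
link 1: phi[1] = 70 + 180 = 250 deg
  cos(250 deg) = -0.3420, sin(250 deg) = -0.9397
  joint[2] = (1.7101, 4.6985) + 6.8 * (-0.3420, -0.9397) = (1.7101 + -2.3257, 4.6985 + -6.3899) = (-0.6156, -1.6914)
link 2: phi[2] = 70 + 180 + 80 = 330 deg
  cos(330 deg) = 0.8660, sin(330 deg) = -0.5000
  joint[3] = (-0.6156, -1.6914) + 11.8 * (0.8660, -0.5000) = (-0.6156 + 10.2191, -1.6914 + -5.9000) = (9.6035, -7.5914)
link 3: phi[3] = 70 + 180 + 80 + 90 = 420 deg
  cos(420 deg) = 0.5000, sin(420 deg) = 0.8660
  joint[4] = (9.6035, -7.5914) + 5.9 * (0.5000, 0.8660) = (9.6035 + 2.9500, -7.5914 + 5.1095) = (12.5535, -2.4819)
End effector: (12.5535, -2.4819)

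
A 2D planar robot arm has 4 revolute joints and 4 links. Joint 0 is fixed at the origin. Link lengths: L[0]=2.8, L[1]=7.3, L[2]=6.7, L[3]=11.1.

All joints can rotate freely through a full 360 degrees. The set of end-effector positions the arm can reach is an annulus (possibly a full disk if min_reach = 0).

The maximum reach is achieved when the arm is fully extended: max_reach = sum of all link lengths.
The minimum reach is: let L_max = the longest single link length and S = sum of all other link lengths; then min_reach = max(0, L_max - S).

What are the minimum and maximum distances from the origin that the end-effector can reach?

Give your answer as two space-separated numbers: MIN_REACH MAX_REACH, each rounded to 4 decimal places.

Answer: 0.0000 27.9000

Derivation:
Link lengths: [2.8, 7.3, 6.7, 11.1]
max_reach = 2.8 + 7.3 + 6.7 + 11.1 = 27.9
L_max = max([2.8, 7.3, 6.7, 11.1]) = 11.1
S (sum of others) = 27.9 - 11.1 = 16.8
min_reach = max(0, 11.1 - 16.8) = max(0, -5.7) = 0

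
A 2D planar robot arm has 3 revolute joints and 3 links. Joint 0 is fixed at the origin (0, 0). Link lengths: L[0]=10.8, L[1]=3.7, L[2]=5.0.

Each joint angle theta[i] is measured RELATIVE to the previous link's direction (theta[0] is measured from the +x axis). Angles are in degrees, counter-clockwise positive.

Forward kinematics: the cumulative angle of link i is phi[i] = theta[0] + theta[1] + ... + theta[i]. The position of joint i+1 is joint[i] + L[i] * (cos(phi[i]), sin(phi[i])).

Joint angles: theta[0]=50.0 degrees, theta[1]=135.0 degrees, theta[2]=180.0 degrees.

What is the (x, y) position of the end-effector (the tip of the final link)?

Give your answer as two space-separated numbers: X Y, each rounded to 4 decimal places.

Answer: 8.2372 8.3866

Derivation:
joint[0] = (0.0000, 0.0000)  (base)
link 0: phi[0] = 50 = 50 deg
  cos(50 deg) = 0.6428, sin(50 deg) = 0.7660
  joint[1] = (0.0000, 0.0000) + 10.8 * (0.6428, 0.7660) = (0.0000 + 6.9421, 0.0000 + 8.2733) = (6.9421, 8.2733)
link 1: phi[1] = 50 + 135 = 185 deg
  cos(185 deg) = -0.9962, sin(185 deg) = -0.0872
  joint[2] = (6.9421, 8.2733) + 3.7 * (-0.9962, -0.0872) = (6.9421 + -3.6859, 8.2733 + -0.3225) = (3.2562, 7.9508)
link 2: phi[2] = 50 + 135 + 180 = 365 deg
  cos(365 deg) = 0.9962, sin(365 deg) = 0.0872
  joint[3] = (3.2562, 7.9508) + 5 * (0.9962, 0.0872) = (3.2562 + 4.9810, 7.9508 + 0.4358) = (8.2372, 8.3866)
End effector: (8.2372, 8.3866)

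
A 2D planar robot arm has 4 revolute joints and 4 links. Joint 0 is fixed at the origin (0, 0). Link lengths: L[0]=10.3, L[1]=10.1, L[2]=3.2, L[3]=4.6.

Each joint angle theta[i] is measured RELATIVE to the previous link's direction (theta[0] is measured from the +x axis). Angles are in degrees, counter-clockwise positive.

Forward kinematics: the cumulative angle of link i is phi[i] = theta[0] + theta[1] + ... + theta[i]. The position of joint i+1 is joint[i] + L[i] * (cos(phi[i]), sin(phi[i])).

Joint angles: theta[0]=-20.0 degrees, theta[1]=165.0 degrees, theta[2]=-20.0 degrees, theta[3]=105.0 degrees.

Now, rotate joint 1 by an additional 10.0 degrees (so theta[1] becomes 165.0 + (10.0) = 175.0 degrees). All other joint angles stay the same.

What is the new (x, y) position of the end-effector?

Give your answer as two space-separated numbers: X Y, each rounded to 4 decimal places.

joint[0] = (0.0000, 0.0000)  (base)
link 0: phi[0] = -20 = -20 deg
  cos(-20 deg) = 0.9397, sin(-20 deg) = -0.3420
  joint[1] = (0.0000, 0.0000) + 10.3 * (0.9397, -0.3420) = (0.0000 + 9.6788, 0.0000 + -3.5228) = (9.6788, -3.5228)
link 1: phi[1] = -20 + 175 = 155 deg
  cos(155 deg) = -0.9063, sin(155 deg) = 0.4226
  joint[2] = (9.6788, -3.5228) + 10.1 * (-0.9063, 0.4226) = (9.6788 + -9.1537, -3.5228 + 4.2684) = (0.5251, 0.7456)
link 2: phi[2] = -20 + 175 + -20 = 135 deg
  cos(135 deg) = -0.7071, sin(135 deg) = 0.7071
  joint[3] = (0.5251, 0.7456) + 3.2 * (-0.7071, 0.7071) = (0.5251 + -2.2627, 0.7456 + 2.2627) = (-1.7376, 3.0084)
link 3: phi[3] = -20 + 175 + -20 + 105 = 240 deg
  cos(240 deg) = -0.5000, sin(240 deg) = -0.8660
  joint[4] = (-1.7376, 3.0084) + 4.6 * (-0.5000, -0.8660) = (-1.7376 + -2.3000, 3.0084 + -3.9837) = (-4.0376, -0.9753)
End effector: (-4.0376, -0.9753)

Answer: -4.0376 -0.9753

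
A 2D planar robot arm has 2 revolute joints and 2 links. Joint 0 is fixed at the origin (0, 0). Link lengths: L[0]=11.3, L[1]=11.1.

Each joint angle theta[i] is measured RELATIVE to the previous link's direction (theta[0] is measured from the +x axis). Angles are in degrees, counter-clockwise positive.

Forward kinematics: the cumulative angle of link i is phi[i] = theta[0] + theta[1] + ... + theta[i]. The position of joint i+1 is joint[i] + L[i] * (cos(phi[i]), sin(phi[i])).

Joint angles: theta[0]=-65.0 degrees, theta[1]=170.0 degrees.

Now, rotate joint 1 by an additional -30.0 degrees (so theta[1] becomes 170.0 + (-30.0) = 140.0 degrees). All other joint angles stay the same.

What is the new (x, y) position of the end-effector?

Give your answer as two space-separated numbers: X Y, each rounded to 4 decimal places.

Answer: 7.6485 0.4805

Derivation:
joint[0] = (0.0000, 0.0000)  (base)
link 0: phi[0] = -65 = -65 deg
  cos(-65 deg) = 0.4226, sin(-65 deg) = -0.9063
  joint[1] = (0.0000, 0.0000) + 11.3 * (0.4226, -0.9063) = (0.0000 + 4.7756, 0.0000 + -10.2413) = (4.7756, -10.2413)
link 1: phi[1] = -65 + 140 = 75 deg
  cos(75 deg) = 0.2588, sin(75 deg) = 0.9659
  joint[2] = (4.7756, -10.2413) + 11.1 * (0.2588, 0.9659) = (4.7756 + 2.8729, -10.2413 + 10.7218) = (7.6485, 0.4805)
End effector: (7.6485, 0.4805)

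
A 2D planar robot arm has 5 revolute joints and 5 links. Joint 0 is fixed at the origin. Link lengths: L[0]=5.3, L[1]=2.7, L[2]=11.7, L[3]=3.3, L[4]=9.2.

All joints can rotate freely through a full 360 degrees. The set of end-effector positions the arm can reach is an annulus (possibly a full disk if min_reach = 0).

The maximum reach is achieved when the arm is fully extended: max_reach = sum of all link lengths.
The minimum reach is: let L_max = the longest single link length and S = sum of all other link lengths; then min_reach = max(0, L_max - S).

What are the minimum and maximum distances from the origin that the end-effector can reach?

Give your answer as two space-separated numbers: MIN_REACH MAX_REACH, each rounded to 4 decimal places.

Answer: 0.0000 32.2000

Derivation:
Link lengths: [5.3, 2.7, 11.7, 3.3, 9.2]
max_reach = 5.3 + 2.7 + 11.7 + 3.3 + 9.2 = 32.2
L_max = max([5.3, 2.7, 11.7, 3.3, 9.2]) = 11.7
S (sum of others) = 32.2 - 11.7 = 20.5
min_reach = max(0, 11.7 - 20.5) = max(0, -8.8) = 0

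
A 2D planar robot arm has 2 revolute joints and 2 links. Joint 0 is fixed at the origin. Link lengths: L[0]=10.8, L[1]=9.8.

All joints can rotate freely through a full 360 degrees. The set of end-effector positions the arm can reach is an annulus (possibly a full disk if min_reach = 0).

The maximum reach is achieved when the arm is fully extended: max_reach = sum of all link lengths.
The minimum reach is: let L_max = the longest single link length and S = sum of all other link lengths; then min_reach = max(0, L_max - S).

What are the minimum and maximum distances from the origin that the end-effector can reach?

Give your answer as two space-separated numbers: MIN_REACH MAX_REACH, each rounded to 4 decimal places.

Link lengths: [10.8, 9.8]
max_reach = 10.8 + 9.8 = 20.6
L_max = max([10.8, 9.8]) = 10.8
S (sum of others) = 20.6 - 10.8 = 9.8
min_reach = max(0, 10.8 - 9.8) = max(0, 1) = 1

Answer: 1.0000 20.6000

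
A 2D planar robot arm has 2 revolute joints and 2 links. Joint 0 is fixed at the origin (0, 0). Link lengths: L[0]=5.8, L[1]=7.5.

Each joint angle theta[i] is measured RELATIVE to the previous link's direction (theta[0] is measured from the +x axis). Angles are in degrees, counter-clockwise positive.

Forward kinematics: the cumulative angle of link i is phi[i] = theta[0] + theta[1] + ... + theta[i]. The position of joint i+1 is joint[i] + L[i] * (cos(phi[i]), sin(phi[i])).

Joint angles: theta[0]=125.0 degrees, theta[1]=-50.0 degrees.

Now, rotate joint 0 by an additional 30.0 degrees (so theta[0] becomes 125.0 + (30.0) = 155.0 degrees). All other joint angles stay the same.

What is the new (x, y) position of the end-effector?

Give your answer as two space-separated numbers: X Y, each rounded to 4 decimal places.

joint[0] = (0.0000, 0.0000)  (base)
link 0: phi[0] = 155 = 155 deg
  cos(155 deg) = -0.9063, sin(155 deg) = 0.4226
  joint[1] = (0.0000, 0.0000) + 5.8 * (-0.9063, 0.4226) = (0.0000 + -5.2566, 0.0000 + 2.4512) = (-5.2566, 2.4512)
link 1: phi[1] = 155 + -50 = 105 deg
  cos(105 deg) = -0.2588, sin(105 deg) = 0.9659
  joint[2] = (-5.2566, 2.4512) + 7.5 * (-0.2588, 0.9659) = (-5.2566 + -1.9411, 2.4512 + 7.2444) = (-7.1977, 9.6956)
End effector: (-7.1977, 9.6956)

Answer: -7.1977 9.6956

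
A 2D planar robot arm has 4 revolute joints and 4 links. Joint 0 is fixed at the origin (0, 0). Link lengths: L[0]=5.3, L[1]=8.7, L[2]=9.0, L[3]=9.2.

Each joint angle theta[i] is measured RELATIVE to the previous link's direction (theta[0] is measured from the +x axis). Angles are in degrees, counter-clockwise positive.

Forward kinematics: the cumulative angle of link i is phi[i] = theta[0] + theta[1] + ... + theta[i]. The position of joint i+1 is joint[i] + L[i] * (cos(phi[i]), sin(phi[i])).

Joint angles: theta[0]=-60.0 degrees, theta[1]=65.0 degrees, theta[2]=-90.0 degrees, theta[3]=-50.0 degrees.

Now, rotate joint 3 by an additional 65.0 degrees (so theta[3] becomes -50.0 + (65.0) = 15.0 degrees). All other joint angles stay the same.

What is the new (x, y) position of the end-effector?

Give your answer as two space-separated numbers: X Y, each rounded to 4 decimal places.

Answer: 15.2479 -21.4426

Derivation:
joint[0] = (0.0000, 0.0000)  (base)
link 0: phi[0] = -60 = -60 deg
  cos(-60 deg) = 0.5000, sin(-60 deg) = -0.8660
  joint[1] = (0.0000, 0.0000) + 5.3 * (0.5000, -0.8660) = (0.0000 + 2.6500, 0.0000 + -4.5899) = (2.6500, -4.5899)
link 1: phi[1] = -60 + 65 = 5 deg
  cos(5 deg) = 0.9962, sin(5 deg) = 0.0872
  joint[2] = (2.6500, -4.5899) + 8.7 * (0.9962, 0.0872) = (2.6500 + 8.6669, -4.5899 + 0.7583) = (11.3169, -3.8317)
link 2: phi[2] = -60 + 65 + -90 = -85 deg
  cos(-85 deg) = 0.0872, sin(-85 deg) = -0.9962
  joint[3] = (11.3169, -3.8317) + 9 * (0.0872, -0.9962) = (11.3169 + 0.7844, -3.8317 + -8.9658) = (12.1013, -12.7974)
link 3: phi[3] = -60 + 65 + -90 + 15 = -70 deg
  cos(-70 deg) = 0.3420, sin(-70 deg) = -0.9397
  joint[4] = (12.1013, -12.7974) + 9.2 * (0.3420, -0.9397) = (12.1013 + 3.1466, -12.7974 + -8.6452) = (15.2479, -21.4426)
End effector: (15.2479, -21.4426)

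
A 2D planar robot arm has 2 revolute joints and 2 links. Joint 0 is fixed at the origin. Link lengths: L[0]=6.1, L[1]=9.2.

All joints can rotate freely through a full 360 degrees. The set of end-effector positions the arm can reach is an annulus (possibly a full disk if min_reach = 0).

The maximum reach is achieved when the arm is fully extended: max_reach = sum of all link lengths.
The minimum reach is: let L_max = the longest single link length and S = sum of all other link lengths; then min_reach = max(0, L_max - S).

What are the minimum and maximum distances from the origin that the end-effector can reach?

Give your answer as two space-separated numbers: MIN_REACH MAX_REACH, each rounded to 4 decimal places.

Answer: 3.1000 15.3000

Derivation:
Link lengths: [6.1, 9.2]
max_reach = 6.1 + 9.2 = 15.3
L_max = max([6.1, 9.2]) = 9.2
S (sum of others) = 15.3 - 9.2 = 6.1
min_reach = max(0, 9.2 - 6.1) = max(0, 3.1) = 3.1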